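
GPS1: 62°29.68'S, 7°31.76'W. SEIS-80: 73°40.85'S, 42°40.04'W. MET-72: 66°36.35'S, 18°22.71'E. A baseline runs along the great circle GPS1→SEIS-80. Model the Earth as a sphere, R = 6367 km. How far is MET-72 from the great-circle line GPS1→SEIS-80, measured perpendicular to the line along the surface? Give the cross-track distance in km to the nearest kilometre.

1306 km

GPS1: φ = -62.49467°, λ = -7.52933°
SEIS-80: φ = -73.68083°, λ = -42.66733°
MET-72: φ = -66.60583°, λ = +18.37850°
δ₁₃ = central angle GPS1→MET-72 = 0.205311 rad  (haversine)
θ₁₃ = bearing GPS1→MET-72 = 121.686°,  θ₁₂ = bearing GPS1→SEIS-80 = 214.039°
dₓₜ = R·arcsin(sin δ₁₃ · sin(θ₁₃ − θ₁₂)) = 6367·arcsin(0.20387·sin(-92.353°)) = -1306.099 km
|dₓₜ| = 1306.099 km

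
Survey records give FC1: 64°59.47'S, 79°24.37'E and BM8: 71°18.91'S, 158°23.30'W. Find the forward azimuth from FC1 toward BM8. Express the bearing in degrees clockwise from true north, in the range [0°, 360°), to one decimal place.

154.0°

FC1: φ = -64.99117°, λ = +79.40617°
BM8: φ = -71.31517°, λ = -158.38833°
Δλ = 122.2055°
y = sin Δλ · cos φ₂ = 0.271072
x = cos φ₁ sin φ₂ − sin φ₁ cos φ₂ cos Δλ = -0.555208
θ = atan2(y, x) = 153.9768° → 153.9768° (mod 360°)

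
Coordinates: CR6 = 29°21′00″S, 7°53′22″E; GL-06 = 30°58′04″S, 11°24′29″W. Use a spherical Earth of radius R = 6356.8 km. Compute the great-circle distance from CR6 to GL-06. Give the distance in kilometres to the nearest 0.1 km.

1857.5 km

CR6: φ = -29.35000°, λ = +7.88944°
GL-06: φ = -30.96778°, λ = -11.40806°
Δφ = -1.6178°,  Δλ = -19.2975°
a = sin²(Δφ/2) + cos φ₁ cos φ₂ sin²(Δλ/2) = 0.021195
c = 2·arcsin(√a) = 0.292211 rad = 16.7425°
d = R·c = 6356.8 × 0.292211 = 1857.5 km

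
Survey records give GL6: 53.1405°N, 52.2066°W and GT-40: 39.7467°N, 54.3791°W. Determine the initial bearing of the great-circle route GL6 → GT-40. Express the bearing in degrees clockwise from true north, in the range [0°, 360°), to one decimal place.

187.2°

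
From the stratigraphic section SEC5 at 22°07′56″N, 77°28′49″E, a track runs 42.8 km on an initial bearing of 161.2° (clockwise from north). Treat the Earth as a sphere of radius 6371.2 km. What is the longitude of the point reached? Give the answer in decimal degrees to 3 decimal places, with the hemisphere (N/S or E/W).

SEC5: φ = +22.13222°, λ = +77.48028°
δ = d/R = 42.8/6371.2 = 0.006718 rad
φ₂ = arcsin(sin φ₁ cos δ + cos φ₁ sin δ cos θ)
   = arcsin(0.37675·0.99998 + 0.92632·0.00672·-0.94665) = 21.76781°
λ₂ = λ₁ + atan2(sin θ sin δ cos φ₁, cos δ − sin φ₁ sin φ₂) = 77.61384°

77.614°E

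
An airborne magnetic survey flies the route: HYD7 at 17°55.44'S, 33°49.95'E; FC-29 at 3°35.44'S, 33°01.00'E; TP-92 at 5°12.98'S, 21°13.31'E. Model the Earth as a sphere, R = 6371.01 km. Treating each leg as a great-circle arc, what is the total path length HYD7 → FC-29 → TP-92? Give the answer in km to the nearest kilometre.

2916 km

HYD7: φ = -17.92400°, λ = +33.83250°
FC-29: φ = -3.59067°, λ = +33.01667°
TP-92: φ = -5.21633°, λ = +21.22183°
HYD7→FC-29: c = 0.250552 rad, d = 1596.27 km
FC-29→TP-92: c = 0.207194 rad, d = 1320.03 km
Total = 1596.27 + 1320.03 = 2916.31 km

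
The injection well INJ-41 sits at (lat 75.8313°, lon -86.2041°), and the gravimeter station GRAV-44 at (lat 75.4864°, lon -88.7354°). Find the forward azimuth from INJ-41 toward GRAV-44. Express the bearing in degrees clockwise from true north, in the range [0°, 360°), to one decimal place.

Δλ = -2.5313°
y = sin Δλ · cos φ₂ = -0.011068
x = cos φ₁ sin φ₂ − sin φ₁ cos φ₂ cos Δλ = -0.005783
θ = atan2(y, x) = -117.5845° → 242.4155° (mod 360°)

242.4°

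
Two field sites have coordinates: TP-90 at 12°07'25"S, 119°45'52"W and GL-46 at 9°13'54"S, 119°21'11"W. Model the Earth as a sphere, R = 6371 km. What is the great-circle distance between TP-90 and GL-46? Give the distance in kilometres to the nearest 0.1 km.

324.7 km

TP-90: φ = -12.12361°, λ = -119.76444°
GL-46: φ = -9.23167°, λ = -119.35306°
Δφ = 2.8919°,  Δλ = 0.4114°
a = sin²(Δφ/2) + cos φ₁ cos φ₂ sin²(Δλ/2) = 0.000649
c = 2·arcsin(√a) = 0.050965 rad = 2.9201°
d = R·c = 6371 × 0.050965 = 324.7 km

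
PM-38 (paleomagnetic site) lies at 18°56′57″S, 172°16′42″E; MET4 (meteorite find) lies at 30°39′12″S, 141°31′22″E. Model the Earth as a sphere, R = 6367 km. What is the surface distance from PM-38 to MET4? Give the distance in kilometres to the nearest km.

PM-38: φ = -18.94917°, λ = +172.27833°
MET4: φ = -30.65333°, λ = +141.52278°
Δφ = -11.7042°,  Δλ = -30.7556°
a = sin²(Δφ/2) + cos φ₁ cos φ₂ sin²(Δλ/2) = 0.067613
c = 2·arcsin(√a) = 0.526096 rad = 30.1431°
d = R·c = 6367 × 0.526096 = 3349.7 km

3350 km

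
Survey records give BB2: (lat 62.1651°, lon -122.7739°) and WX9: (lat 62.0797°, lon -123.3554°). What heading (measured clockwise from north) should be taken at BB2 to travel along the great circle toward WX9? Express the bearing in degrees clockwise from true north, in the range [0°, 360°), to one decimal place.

252.8°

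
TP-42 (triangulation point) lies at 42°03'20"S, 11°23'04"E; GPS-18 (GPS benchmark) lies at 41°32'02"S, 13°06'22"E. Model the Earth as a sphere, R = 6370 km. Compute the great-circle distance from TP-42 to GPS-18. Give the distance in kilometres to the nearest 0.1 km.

154.0 km

TP-42: φ = -42.05556°, λ = +11.38444°
GPS-18: φ = -41.53389°, λ = +13.10611°
Δφ = 0.5217°,  Δλ = 1.7217°
a = sin²(Δφ/2) + cos φ₁ cos φ₂ sin²(Δλ/2) = 0.000146
c = 2·arcsin(√a) = 0.024181 rad = 1.3855°
d = R·c = 6370 × 0.024181 = 154.0 km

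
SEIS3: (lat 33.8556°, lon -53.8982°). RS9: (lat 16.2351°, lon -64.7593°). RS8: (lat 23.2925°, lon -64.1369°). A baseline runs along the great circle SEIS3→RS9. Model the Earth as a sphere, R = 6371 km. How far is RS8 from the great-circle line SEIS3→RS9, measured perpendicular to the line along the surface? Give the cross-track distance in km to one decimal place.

δ₁₃ = central angle SEIS3→RS8 = 0.241805 rad  (haversine)
θ₁₃ = bearing SEIS3→RS8 = 222.985°,  θ₁₂ = bearing SEIS3→RS9 = 211.682°
dₓₜ = R·arcsin(sin δ₁₃ · sin(θ₁₃ − θ₁₂)) = 6371·arcsin(0.23946·sin(11.303°)) = 299.112 km
|dₓₜ| = 299.112 km

299.1 km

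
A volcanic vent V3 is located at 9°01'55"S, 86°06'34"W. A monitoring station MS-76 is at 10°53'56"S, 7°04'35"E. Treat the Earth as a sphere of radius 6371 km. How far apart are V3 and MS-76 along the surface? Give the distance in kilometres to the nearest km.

V3: φ = -9.03194°, λ = -86.10944°
MS-76: φ = -10.89889°, λ = +7.07639°
Δφ = -1.8669°,  Δλ = 93.1858°
a = sin²(Δφ/2) + cos φ₁ cos φ₂ sin²(Δλ/2) = 0.512107
c = 2·arcsin(√a) = 1.595012 rad = 91.3875°
d = R·c = 6371 × 1.595012 = 10161.8 km

10162 km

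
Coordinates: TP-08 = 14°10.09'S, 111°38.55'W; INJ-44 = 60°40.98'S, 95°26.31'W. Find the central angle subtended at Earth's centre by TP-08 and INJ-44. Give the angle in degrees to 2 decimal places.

47.99°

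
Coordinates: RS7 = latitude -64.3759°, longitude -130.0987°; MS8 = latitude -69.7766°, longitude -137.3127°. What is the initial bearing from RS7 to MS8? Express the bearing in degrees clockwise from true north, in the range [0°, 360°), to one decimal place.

Δλ = -7.2140°
y = sin Δλ · cos φ₂ = -0.043409
x = cos φ₁ sin φ₂ − sin φ₁ cos φ₂ cos Δλ = -0.096588
θ = atan2(y, x) = -155.7995° → 204.2005° (mod 360°)

204.2°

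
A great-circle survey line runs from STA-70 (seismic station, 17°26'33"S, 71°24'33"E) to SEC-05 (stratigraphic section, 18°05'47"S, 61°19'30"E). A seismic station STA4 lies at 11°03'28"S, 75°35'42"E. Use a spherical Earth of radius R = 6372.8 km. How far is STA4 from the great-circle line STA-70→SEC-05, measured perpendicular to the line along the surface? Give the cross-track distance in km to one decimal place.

STA-70: φ = -17.44250°, λ = +71.40917°
SEC-05: φ = -18.09639°, λ = +61.32500°
STA4: φ = -11.05778°, λ = +75.59500°
δ₁₃ = central angle STA-70→STA4 = 0.132004 rad  (haversine)
θ₁₃ = bearing STA-70→STA4 = 32.974°,  θ₁₂ = bearing STA-70→SEC-05 = 264.572°
dₓₜ = R·arcsin(sin δ₁₃ · sin(θ₁₃ − θ₁₂)) = 6372.8·arcsin(0.13162·sin(-231.598°)) = 658.513 km
|dₓₜ| = 658.513 km

658.5 km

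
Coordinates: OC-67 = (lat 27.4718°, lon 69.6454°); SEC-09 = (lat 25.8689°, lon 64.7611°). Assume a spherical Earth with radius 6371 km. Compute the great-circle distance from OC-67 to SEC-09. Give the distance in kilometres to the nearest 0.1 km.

Δφ = -1.6029°,  Δλ = -4.8843°
a = sin²(Δφ/2) + cos φ₁ cos φ₂ sin²(Δλ/2) = 0.001645
c = 2·arcsin(√a) = 0.081143 rad = 4.6492°
d = R·c = 6371 × 0.081143 = 517.0 km

517.0 km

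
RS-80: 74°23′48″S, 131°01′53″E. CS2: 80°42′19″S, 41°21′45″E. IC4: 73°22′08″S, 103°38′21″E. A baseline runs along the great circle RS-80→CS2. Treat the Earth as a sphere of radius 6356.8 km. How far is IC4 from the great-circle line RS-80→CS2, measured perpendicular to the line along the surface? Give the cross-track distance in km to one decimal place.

RS-80: φ = -74.39667°, λ = +131.03139°
CS2: φ = -80.70528°, λ = +41.36250°
IC4: φ = -73.36889°, λ = +103.63917°
δ₁₃ = central angle RS-80→IC4 = 0.132705 rad  (haversine)
θ₁₃ = bearing RS-80→IC4 = 264.374°,  θ₁₂ = bearing RS-80→CS2 = 211.405°
dₓₜ = R·arcsin(sin δ₁₃ · sin(θ₁₃ − θ₁₂)) = 6356.8·arcsin(0.13232·sin(52.970°)) = 672.723 km
|dₓₜ| = 672.723 km

672.7 km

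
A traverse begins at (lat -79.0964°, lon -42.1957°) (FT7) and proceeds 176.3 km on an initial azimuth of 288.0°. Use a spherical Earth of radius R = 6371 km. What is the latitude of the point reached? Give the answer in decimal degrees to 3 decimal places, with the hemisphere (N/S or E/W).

δ = d/R = 176.3/6371 = 0.027672 rad
φ₂ = arcsin(sin φ₁ cos δ + cos φ₁ sin δ cos θ)
   = arcsin(-0.98195·0.99962 + 0.18916·0.02767·0.30902) = -78.50830°
λ₂ = λ₁ + atan2(sin θ sin δ cos φ₁, cos δ − sin φ₁ sin φ₂) = -49.78573°

78.508°S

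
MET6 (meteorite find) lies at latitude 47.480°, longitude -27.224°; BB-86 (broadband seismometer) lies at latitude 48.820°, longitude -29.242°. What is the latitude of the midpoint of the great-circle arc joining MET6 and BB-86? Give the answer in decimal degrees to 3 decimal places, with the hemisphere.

48.154°N

Bx = cos φ₂ cos Δλ = 0.658018,  By = cos φ₂ sin Δλ = -0.023185
φₘ = atan2(sin φ₁ + sin φ₂, √((cos φ₁ + Bx)² + By²)) = 48.15441°
λₘ = λ₁ + atan2(By, cos φ₁ + Bx) = -28.21982°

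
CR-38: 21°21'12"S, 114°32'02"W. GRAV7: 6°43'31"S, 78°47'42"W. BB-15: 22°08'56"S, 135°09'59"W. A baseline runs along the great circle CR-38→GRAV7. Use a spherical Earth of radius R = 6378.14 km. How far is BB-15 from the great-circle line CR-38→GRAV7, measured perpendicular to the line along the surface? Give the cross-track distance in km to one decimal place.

CR-38: φ = -21.35333°, λ = -114.53389°
GRAV7: φ = -6.72528°, λ = -78.79500°
BB-15: φ = -22.14889°, λ = -135.16639°
δ₁₃ = central angle CR-38→BB-15 = 0.334500 rad  (haversine)
θ₁₃ = bearing CR-38→BB-15 = 263.789°,  θ₁₂ = bearing CR-38→GRAV7 = 72.361°
dₓₜ = R·arcsin(sin δ₁₃ · sin(θ₁₃ − θ₁₂)) = 6378.14·arcsin(0.32830·sin(191.429°)) = -415.199 km
|dₓₜ| = 415.199 km

415.2 km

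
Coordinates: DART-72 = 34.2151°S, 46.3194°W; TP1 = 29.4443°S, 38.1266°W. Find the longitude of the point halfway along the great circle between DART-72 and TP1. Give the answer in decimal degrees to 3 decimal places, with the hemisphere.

42.117°W

Bx = cos φ₂ cos Δλ = 0.861946,  By = cos φ₂ sin Δλ = 0.124098
φₘ = atan2(sin φ₁ + sin φ₂, √((cos φ₁ + Bx)² + By²)) = -31.89537°
λₘ = λ₁ + atan2(By, cos φ₁ + Bx) = -42.11689°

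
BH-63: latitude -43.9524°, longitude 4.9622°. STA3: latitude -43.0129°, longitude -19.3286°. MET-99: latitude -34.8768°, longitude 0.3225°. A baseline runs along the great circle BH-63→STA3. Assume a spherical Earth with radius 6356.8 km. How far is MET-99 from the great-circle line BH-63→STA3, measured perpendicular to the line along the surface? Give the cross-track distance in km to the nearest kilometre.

1031 km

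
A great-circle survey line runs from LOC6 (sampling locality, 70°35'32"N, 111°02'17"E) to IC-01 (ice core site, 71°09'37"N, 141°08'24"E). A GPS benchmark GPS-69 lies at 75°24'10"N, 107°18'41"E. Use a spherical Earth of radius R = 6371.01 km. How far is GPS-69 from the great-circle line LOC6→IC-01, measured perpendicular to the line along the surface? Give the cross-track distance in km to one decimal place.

544.7 km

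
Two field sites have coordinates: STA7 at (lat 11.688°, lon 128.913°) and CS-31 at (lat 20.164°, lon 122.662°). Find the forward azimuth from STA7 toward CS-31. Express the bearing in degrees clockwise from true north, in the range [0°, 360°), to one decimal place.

Δλ = -6.2510°
y = sin Δλ · cos φ₂ = -0.102211
x = cos φ₁ sin φ₂ − sin φ₁ cos φ₂ cos Δλ = 0.148526
θ = atan2(y, x) = -34.5345° → 325.4655° (mod 360°)

325.5°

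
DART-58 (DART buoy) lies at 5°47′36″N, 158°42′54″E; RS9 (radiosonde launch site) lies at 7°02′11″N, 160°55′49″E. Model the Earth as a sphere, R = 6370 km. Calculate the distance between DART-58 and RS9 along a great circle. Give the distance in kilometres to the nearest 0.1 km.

DART-58: φ = +5.79333°, λ = +158.71500°
RS9: φ = +7.03639°, λ = +160.93028°
Δφ = 1.2431°,  Δλ = 2.2153°
a = sin²(Δφ/2) + cos φ₁ cos φ₂ sin²(Δλ/2) = 0.000487
c = 2·arcsin(√a) = 0.044123 rad = 2.5281°
d = R·c = 6370 × 0.044123 = 281.1 km

281.1 km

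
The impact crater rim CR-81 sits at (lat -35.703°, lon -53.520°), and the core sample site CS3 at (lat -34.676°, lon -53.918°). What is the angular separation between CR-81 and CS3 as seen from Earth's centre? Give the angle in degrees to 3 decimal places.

Δφ = 1.0270°,  Δλ = -0.3980°
a = sin²(Δφ/2) + cos φ₁ cos φ₂ sin²(Δλ/2) = 0.000088
c = 2·arcsin(√a) = 0.018802 rad = 1.0773°

1.077°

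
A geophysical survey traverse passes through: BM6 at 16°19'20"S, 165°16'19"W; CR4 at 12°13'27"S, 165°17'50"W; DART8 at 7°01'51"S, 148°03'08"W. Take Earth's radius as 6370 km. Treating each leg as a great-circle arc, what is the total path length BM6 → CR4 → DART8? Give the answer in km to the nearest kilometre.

2431 km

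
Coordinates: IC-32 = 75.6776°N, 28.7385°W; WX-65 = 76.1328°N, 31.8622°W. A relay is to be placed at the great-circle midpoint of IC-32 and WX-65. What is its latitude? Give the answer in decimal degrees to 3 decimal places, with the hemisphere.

Bx = cos φ₂ cos Δλ = 0.239316,  By = cos φ₂ sin Δλ = -0.013060
φₘ = atan2(sin φ₁ + sin φ₂, √((cos φ₁ + Bx)² + By²)) = 75.91023°
λₘ = λ₁ + atan2(By, cos φ₁ + Bx) = -30.27563°

75.910°N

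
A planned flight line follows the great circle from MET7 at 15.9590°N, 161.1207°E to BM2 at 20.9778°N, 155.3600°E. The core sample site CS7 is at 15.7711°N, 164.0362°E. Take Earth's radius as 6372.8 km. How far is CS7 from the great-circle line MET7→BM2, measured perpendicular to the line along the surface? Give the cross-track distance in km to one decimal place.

201.0 km

δ₁₃ = central angle MET7→CS7 = 0.049056 rad  (haversine)
θ₁₃ = bearing MET7→CS7 = 93.434°,  θ₁₂ = bearing MET7→BM2 = 313.449°
dₓₜ = R·arcsin(sin δ₁₃ · sin(θ₁₃ − θ₁₂)) = 6372.8·arcsin(0.04904·sin(-220.015°)) = 200.967 km
|dₓₜ| = 200.967 km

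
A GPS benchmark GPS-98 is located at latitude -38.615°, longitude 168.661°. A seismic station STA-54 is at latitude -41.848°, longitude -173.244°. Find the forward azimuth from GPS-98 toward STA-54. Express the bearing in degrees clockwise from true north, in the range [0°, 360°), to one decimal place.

108.9°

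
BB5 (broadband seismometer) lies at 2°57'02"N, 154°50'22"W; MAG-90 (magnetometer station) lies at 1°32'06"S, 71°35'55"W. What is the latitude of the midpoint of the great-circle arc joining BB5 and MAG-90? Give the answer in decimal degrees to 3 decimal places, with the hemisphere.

0.947°N

BB5: φ = +2.95056°, λ = -154.83944°
MAG-90: φ = -1.53500°, λ = -71.59861°
Bx = cos φ₂ cos Δλ = 0.117654,  By = cos φ₂ sin Δλ = 0.992693
φₘ = atan2(sin φ₁ + sin φ₂, √((cos φ₁ + Bx)² + By²)) = 0.94674°
λₘ = λ₁ + atan2(By, cos φ₁ + Bx) = -113.19440°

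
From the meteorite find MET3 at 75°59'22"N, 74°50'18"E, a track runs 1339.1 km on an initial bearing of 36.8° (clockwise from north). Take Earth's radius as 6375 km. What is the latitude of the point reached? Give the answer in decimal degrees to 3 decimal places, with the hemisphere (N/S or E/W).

MET3: φ = +75.98944°, λ = +74.83833°
δ = d/R = 1339.1/6375 = 0.210055 rad
φ₂ = arcsin(sin φ₁ cos δ + cos φ₁ sin δ cos θ)
   = arcsin(0.97025·0.97802 + 0.24210·0.20851·0.80073) = 81.62912°
λ₂ = λ₁ + atan2(sin θ sin δ cos φ₁, cos δ − sin φ₁ sin φ₂) = 133.92857°

81.629°N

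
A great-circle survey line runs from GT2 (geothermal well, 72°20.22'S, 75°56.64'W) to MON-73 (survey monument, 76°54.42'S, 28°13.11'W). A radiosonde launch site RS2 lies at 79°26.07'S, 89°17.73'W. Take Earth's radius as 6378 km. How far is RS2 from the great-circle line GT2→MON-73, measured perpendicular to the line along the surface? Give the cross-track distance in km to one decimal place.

791.4 km

GT2: φ = -72.33700°, λ = -75.94400°
MON-73: φ = -76.90700°, λ = -28.21850°
RS2: φ = -79.43450°, λ = -89.29550°
δ₁₃ = central angle GT2→RS2 = 0.135502 rad  (haversine)
θ₁₃ = bearing GT2→RS2 = 198.267°,  θ₁₂ = bearing GT2→MON-73 = 131.888°
dₓₜ = R·arcsin(sin δ₁₃ · sin(θ₁₃ − θ₁₂)) = 6378·arcsin(0.13509·sin(66.379°)) = 791.434 km
|dₓₜ| = 791.434 km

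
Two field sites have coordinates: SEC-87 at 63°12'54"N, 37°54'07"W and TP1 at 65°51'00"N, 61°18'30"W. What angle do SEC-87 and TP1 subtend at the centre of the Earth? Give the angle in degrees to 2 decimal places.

SEC-87: φ = +63.21500°, λ = -37.90194°
TP1: φ = +65.85000°, λ = -61.30833°
Δφ = 2.6350°,  Δλ = -23.4064°
a = sin²(Δφ/2) + cos φ₁ cos φ₂ sin²(Δλ/2) = 0.008115
c = 2·arcsin(√a) = 0.180406 rad = 10.3365°

10.34°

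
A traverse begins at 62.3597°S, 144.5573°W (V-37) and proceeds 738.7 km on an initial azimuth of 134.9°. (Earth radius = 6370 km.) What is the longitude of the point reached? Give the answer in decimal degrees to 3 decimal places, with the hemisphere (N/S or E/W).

132.643°W

δ = d/R = 738.7/6370 = 0.115965 rad
φ₂ = arcsin(sin φ₁ cos δ + cos φ₁ sin δ cos θ)
   = arcsin(-0.88588·0.99328 + 0.46392·0.11571·-0.70587) = -66.60906°
λ₂ = λ₁ + atan2(sin θ sin δ cos φ₁, cos δ − sin φ₁ sin φ₂) = -132.64324°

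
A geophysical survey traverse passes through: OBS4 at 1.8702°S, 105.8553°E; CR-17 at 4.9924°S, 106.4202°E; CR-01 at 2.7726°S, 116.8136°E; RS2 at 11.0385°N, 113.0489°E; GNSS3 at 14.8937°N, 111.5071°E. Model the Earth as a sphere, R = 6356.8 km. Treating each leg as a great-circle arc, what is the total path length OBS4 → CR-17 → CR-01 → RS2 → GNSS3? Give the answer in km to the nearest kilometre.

3575 km

OBS4→CR-17: c = 0.055374 rad, d = 352.00 km
CR-17→CR-01: c = 0.185071 rad, d = 1176.46 km
CR-01→RS2: c = 0.249757 rad, d = 1587.65 km
RS2→GNSS3: c = 0.072213 rad, d = 459.05 km
Total = 352.00 + 1176.46 + 1587.65 + 459.05 = 3575.16 km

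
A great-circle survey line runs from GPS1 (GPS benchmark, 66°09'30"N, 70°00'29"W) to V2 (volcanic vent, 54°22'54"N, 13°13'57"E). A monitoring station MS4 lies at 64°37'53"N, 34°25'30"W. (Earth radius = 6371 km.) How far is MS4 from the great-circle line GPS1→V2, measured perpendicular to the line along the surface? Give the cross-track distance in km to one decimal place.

GPS1: φ = +66.15833°, λ = -70.00806°
V2: φ = +54.38167°, λ = +13.23250°
MS4: φ = +64.63139°, λ = -34.42500°
δ₁₃ = central angle GPS1→MS4 = 0.256407 rad  (haversine)
θ₁₃ = bearing GPS1→MS4 = 79.428°,  θ₁₂ = bearing GPS1→V2 = 65.309°
dₓₜ = R·arcsin(sin δ₁₃ · sin(θ₁₃ − θ₁₂)) = 6371·arcsin(0.25361·sin(14.119°)) = 394.391 km
|dₓₜ| = 394.391 km

394.4 km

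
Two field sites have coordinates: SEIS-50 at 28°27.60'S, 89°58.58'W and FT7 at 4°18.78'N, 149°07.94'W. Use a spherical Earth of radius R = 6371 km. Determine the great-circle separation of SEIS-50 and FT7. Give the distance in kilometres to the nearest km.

7291 km

SEIS-50: φ = -28.46000°, λ = -89.97633°
FT7: φ = +4.31300°, λ = -149.13233°
Δφ = 32.7730°,  Δλ = -59.1560°
a = sin²(Δφ/2) + cos φ₁ cos φ₂ sin²(Δλ/2) = 0.293186
c = 2·arcsin(√a) = 1.144362 rad = 65.5671°
d = R·c = 6371 × 1.144362 = 7290.7 km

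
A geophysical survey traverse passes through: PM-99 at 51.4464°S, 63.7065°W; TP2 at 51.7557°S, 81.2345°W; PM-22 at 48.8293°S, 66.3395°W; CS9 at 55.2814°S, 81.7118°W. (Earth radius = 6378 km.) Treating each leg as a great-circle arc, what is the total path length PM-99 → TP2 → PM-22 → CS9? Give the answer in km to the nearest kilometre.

3585 km

PM-99→TP2: c = 0.189637 rad, d = 1209.51 km
TP2→PM-22: c = 0.173403 rad, d = 1105.97 km
PM-22→CS9: c = 0.199063 rad, d = 1269.62 km
Total = 1209.51 + 1105.97 + 1269.62 = 3585.09 km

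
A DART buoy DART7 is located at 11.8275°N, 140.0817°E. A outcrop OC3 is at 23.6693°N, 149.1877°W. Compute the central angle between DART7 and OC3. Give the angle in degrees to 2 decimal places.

Δφ = 11.8418°,  Δλ = 70.7306°
a = sin²(Δφ/2) + cos φ₁ cos φ₂ sin²(Δλ/2) = 0.310941
c = 2·arcsin(√a) = 1.183035 rad = 67.7829°

67.78°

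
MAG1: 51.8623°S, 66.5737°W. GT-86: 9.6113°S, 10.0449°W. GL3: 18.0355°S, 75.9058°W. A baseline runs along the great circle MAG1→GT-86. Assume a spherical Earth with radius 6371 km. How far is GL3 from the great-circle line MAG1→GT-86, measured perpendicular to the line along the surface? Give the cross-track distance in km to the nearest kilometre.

3827 km

δ₁₃ = central angle MAG1→GL3 = 0.604208 rad  (haversine)
θ₁₃ = bearing MAG1→GL3 = 344.252°,  θ₁₂ = bearing MAG1→GT-86 = 68.463°
dₓₜ = R·arcsin(sin δ₁₃ · sin(θ₁₃ − θ₁₂)) = 6371·arcsin(0.56811·sin(275.789°)) = -3827.005 km
|dₓₜ| = 3827.005 km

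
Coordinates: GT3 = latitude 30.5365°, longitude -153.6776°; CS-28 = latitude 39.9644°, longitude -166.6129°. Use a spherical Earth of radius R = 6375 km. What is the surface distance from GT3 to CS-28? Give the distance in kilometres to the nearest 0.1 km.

1572.3 km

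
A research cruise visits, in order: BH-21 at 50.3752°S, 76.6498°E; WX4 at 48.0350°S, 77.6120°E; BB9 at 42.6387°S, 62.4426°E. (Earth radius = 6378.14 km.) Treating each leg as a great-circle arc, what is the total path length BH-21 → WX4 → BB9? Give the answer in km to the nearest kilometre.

1597 km

BH-21→WX4: c = 0.042291 rad, d = 269.74 km
WX4→BB9: c = 0.208085 rad, d = 1327.20 km
Total = 269.74 + 1327.20 = 1596.94 km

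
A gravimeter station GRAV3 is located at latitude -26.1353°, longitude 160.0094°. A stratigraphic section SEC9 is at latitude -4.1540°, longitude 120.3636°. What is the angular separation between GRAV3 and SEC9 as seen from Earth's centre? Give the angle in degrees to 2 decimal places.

43.83°

Δφ = 21.9813°,  Δλ = -39.6458°
a = sin²(Δφ/2) + cos φ₁ cos φ₂ sin²(Δλ/2) = 0.139316
c = 2·arcsin(√a) = 0.765021 rad = 43.8325°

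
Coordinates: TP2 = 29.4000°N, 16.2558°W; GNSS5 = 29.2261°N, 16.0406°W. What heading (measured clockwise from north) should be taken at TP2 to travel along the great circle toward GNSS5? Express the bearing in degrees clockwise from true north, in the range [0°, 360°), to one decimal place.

132.8°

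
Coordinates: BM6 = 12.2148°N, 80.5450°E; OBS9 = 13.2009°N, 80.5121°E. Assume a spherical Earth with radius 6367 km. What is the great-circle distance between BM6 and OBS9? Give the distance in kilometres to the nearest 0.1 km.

Δφ = 0.9861°,  Δλ = -0.0329°
a = sin²(Δφ/2) + cos φ₁ cos φ₂ sin²(Δλ/2) = 0.000074
c = 2·arcsin(√a) = 0.017220 rad = 0.9866°
d = R·c = 6367 × 0.017220 = 109.6 km

109.6 km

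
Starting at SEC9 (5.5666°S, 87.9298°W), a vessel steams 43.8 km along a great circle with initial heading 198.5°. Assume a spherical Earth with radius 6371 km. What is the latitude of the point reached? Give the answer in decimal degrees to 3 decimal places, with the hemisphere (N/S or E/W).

5.940°S

δ = d/R = 43.8/6371 = 0.006875 rad
φ₂ = arcsin(sin φ₁ cos δ + cos φ₁ sin δ cos θ)
   = arcsin(-0.09700·0.99998 + 0.99528·0.00687·-0.94832) = -5.94013°
λ₂ = λ₁ + atan2(sin θ sin δ cos φ₁, cos δ − sin φ₁ sin φ₂) = -88.05546°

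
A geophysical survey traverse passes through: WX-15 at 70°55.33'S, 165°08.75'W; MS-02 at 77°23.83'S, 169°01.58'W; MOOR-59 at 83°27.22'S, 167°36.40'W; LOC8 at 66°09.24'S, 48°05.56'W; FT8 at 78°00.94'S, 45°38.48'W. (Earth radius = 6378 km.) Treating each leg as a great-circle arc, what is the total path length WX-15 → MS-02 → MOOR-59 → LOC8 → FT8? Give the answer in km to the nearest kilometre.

5803 km

WX-15: φ = -70.92217°, λ = -165.14583°
MS-02: φ = -77.39717°, λ = -169.02633°
MOOR-59: φ = -83.45367°, λ = -167.60667°
LOC8: φ = -66.15400°, λ = -48.09267°
FT8: φ = -78.01567°, λ = -45.64133°
WX-15→MS-02: c = 0.114451 rad, d = 729.97 km
MS-02→MOOR-59: c = 0.105778 rad, d = 674.65 km
MOOR-59→LOC8: c = 0.482223 rad, d = 3075.62 km
LOC8→FT8: c = 0.207399 rad, d = 1322.79 km
Total = 729.97 + 674.65 + 3075.62 + 1322.79 = 5803.03 km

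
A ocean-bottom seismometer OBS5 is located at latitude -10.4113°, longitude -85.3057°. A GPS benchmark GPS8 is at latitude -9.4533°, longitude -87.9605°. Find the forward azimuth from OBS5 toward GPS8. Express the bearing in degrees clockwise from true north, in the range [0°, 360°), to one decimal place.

289.9°

Δλ = -2.6548°
y = sin Δλ · cos φ₂ = -0.045689
x = cos φ₁ sin φ₂ − sin φ₁ cos φ₂ cos Δλ = 0.016528
θ = atan2(y, x) = -70.1124° → 289.8876° (mod 360°)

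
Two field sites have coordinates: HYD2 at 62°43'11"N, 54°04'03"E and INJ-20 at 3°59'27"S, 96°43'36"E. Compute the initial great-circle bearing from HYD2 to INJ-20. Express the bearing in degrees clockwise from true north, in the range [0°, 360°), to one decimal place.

HYD2: φ = +62.71972°, λ = +54.06750°
INJ-20: φ = -3.99083°, λ = +96.72667°
Δλ = 42.6592°
y = sin Δλ · cos φ₂ = 0.675993
x = cos φ₁ sin φ₂ − sin φ₁ cos φ₂ cos Δλ = -0.683918
θ = atan2(y, x) = 135.3339° → 135.3339° (mod 360°)

135.3°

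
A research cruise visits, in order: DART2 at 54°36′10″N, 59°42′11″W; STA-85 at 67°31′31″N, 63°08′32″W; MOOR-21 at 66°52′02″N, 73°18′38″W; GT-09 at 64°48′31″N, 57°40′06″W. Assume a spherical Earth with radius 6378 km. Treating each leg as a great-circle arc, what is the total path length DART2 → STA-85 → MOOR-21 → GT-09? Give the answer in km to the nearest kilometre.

2640 km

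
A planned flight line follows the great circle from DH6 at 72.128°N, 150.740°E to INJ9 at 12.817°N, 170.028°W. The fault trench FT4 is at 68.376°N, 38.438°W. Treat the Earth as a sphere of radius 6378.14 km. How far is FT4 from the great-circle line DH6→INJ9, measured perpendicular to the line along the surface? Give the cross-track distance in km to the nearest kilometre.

δ₁₃ = central angle DH6→FT4 = 0.687056 rad  (haversine)
θ₁₃ = bearing DH6→FT4 = 5.317°,  θ₁₂ = bearing DH6→INJ9 = 136.539°
dₓₜ = R·arcsin(sin δ₁₃ · sin(θ₁₃ − θ₁₂)) = 6378.14·arcsin(0.63426·sin(-131.222°)) = -3171.956 km
|dₓₜ| = 3171.956 km

3172 km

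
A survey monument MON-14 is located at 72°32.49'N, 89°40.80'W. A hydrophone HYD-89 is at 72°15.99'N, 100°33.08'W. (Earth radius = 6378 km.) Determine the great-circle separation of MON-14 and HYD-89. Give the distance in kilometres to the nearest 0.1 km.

366.6 km

MON-14: φ = +72.54150°, λ = -89.68000°
HYD-89: φ = +72.26650°, λ = -100.55133°
Δφ = -0.2750°,  Δλ = -10.8713°
a = sin²(Δφ/2) + cos φ₁ cos φ₂ sin²(Δλ/2) = 0.000826
c = 2·arcsin(√a) = 0.057480 rad = 3.2934°
d = R·c = 6378 × 0.057480 = 366.6 km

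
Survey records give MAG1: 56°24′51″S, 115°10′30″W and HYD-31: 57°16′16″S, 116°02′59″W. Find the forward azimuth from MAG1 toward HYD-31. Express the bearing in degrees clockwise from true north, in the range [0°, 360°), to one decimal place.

MAG1: φ = -56.41417°, λ = -115.17500°
HYD-31: φ = -57.27111°, λ = -116.04972°
Δλ = -0.8747°
y = sin Δλ · cos φ₂ = -0.008254
x = cos φ₁ sin φ₂ − sin φ₁ cos φ₂ cos Δλ = -0.015008
θ = atan2(y, x) = -151.1914° → 208.8086° (mod 360°)

208.8°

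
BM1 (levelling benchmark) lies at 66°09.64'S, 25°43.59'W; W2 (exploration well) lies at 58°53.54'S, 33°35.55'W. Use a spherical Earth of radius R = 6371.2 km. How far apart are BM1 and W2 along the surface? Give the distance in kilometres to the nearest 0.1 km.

901.8 km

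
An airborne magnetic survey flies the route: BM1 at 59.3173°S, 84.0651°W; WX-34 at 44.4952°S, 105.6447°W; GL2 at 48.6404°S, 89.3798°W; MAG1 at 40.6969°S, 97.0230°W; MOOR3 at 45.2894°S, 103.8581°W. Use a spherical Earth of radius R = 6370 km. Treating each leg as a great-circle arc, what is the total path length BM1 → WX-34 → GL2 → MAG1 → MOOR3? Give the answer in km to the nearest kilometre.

BM1→WX-34: c = 0.344597 rad, d = 2195.08 km
WX-34→GL2: c = 0.207643 rad, d = 1322.69 km
GL2→MAG1: c = 0.167804 rad, d = 1068.91 km
MAG1→MOOR3: c = 0.118404 rad, d = 754.23 km
Total = 2195.08 + 1322.69 + 1068.91 + 754.23 = 5340.91 km

5341 km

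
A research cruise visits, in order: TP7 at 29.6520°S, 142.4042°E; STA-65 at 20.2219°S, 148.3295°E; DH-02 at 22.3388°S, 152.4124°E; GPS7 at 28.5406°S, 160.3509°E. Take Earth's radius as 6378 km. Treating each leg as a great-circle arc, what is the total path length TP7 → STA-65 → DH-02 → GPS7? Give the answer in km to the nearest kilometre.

TP7→STA-65: c = 0.189336 rad, d = 1207.59 km
STA-65→DH-02: c = 0.075982 rad, d = 484.61 km
DH-02→GPS7: c = 0.165350 rad, d = 1054.60 km
Total = 1207.59 + 484.61 + 1054.60 = 2746.80 km

2747 km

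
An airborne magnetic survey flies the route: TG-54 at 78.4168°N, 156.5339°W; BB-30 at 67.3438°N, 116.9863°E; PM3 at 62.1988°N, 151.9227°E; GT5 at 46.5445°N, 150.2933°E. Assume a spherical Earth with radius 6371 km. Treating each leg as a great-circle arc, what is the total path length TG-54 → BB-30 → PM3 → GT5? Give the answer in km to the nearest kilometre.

TG-54→BB-30: c = 0.430427 rad, d = 2742.25 km
BB-30→PM3: c = 0.270662 rad, d = 1724.39 km
PM3→GT5: c = 0.273699 rad, d = 1743.74 km
Total = 2742.25 + 1724.39 + 1743.74 = 6210.38 km

6210 km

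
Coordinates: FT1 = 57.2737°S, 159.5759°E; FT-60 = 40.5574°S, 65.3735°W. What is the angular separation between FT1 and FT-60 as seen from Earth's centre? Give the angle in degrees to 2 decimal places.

Δφ = 16.7163°,  Δλ = 135.0506°
a = sin²(Δφ/2) + cos φ₁ cos φ₂ sin²(Δλ/2) = 0.371850
c = 2·arcsin(√a) = 1.311603 rad = 75.1493°

75.15°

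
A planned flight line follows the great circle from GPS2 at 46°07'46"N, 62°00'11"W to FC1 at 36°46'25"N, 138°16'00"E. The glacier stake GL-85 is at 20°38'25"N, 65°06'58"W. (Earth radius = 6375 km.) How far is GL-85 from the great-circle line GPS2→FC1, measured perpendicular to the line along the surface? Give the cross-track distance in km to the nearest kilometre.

GPS2: φ = +46.12944°, λ = -62.00306°
FC1: φ = +36.77361°, λ = +138.26667°
GL-85: φ = +20.64028°, λ = -65.11611°
δ₁₃ = central angle GPS2→GL-85 = 0.447089 rad  (haversine)
θ₁₃ = bearing GPS2→GL-85 = 186.751°,  θ₁₂ = bearing GPS2→FC1 = 343.823°
dₓₜ = R·arcsin(sin δ₁₃ · sin(θ₁₃ − θ₁₂)) = 6375·arcsin(0.43234·sin(-157.072°)) = -1078.873 km
|dₓₜ| = 1078.873 km

1079 km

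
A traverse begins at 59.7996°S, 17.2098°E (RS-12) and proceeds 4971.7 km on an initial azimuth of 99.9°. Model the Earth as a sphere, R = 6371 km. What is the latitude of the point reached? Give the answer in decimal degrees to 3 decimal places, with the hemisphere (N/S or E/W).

42.458°S

δ = d/R = 4971.7/6371 = 0.780364 rad
φ₂ = arcsin(sin φ₁ cos δ + cos φ₁ sin δ cos θ)
   = arcsin(-0.86427·0.71066 + 0.50303·0.70354·-0.17193) = -42.45773°
λ₂ = λ₁ + atan2(sin θ sin δ cos φ₁, cos δ − sin φ₁ sin φ₂) = 87.15988°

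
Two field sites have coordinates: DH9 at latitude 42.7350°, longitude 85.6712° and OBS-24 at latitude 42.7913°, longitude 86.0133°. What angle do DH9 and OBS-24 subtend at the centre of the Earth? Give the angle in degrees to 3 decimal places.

0.257°

Δφ = 0.0563°,  Δλ = 0.3421°
a = sin²(Δφ/2) + cos φ₁ cos φ₂ sin²(Δλ/2) = 0.000005
c = 2·arcsin(√a) = 0.004492 rad = 0.2574°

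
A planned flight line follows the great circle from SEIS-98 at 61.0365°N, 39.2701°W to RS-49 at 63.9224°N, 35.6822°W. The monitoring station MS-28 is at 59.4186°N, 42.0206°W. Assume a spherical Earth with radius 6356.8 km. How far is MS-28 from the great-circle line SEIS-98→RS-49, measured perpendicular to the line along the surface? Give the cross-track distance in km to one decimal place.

53.1 km

δ₁₃ = central angle SEIS-98→MS-28 = 0.036948 rad  (haversine)
θ₁₃ = bearing SEIS-98→MS-28 = 221.370°,  θ₁₂ = bearing SEIS-98→RS-49 = 28.295°
dₓₜ = R·arcsin(sin δ₁₃ · sin(θ₁₃ − θ₁₂)) = 6356.8·arcsin(0.03694·sin(193.075°)) = -53.123 km
|dₓₜ| = 53.123 km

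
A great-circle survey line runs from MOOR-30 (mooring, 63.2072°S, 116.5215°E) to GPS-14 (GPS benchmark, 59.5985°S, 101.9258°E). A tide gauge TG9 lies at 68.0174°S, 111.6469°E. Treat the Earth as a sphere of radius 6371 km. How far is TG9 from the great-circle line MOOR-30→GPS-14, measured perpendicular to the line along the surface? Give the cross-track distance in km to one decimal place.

579.4 km

δ₁₃ = central angle MOOR-30→TG9 = 0.090942 rad  (haversine)
θ₁₃ = bearing MOOR-30→TG9 = 200.503°,  θ₁₂ = bearing MOOR-30→GPS-14 = 290.769°
dₓₜ = R·arcsin(sin δ₁₃ · sin(θ₁₃ − θ₁₂)) = 6371·arcsin(0.09082·sin(-90.267°)) = -579.383 km
|dₓₜ| = 579.383 km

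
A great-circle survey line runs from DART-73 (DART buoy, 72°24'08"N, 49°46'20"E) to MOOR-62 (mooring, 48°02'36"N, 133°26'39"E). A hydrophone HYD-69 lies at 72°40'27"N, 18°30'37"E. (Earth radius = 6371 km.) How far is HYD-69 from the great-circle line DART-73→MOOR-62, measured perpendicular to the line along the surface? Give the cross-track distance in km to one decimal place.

508.9 km

DART-73: φ = +72.40222°, λ = +49.77222°
MOOR-62: φ = +48.04333°, λ = +133.44417°
HYD-69: φ = +72.67417°, λ = +18.51028°
δ₁₃ = central angle DART-73→HYD-69 = 0.161943 rad  (haversine)
θ₁₃ = bearing DART-73→HYD-69 = 286.563°,  θ₁₂ = bearing DART-73→MOOR-62 = 76.904°
dₓₜ = R·arcsin(sin δ₁₃ · sin(θ₁₃ − θ₁₂)) = 6371·arcsin(0.16124·sin(209.659°)) = -508.858 km
|dₓₜ| = 508.858 km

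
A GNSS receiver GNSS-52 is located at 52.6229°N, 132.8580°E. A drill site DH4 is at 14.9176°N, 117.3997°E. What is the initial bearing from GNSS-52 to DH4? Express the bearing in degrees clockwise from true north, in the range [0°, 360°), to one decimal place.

203.8°

Δλ = -15.4583°
y = sin Δλ · cos φ₂ = -0.257554
x = cos φ₁ sin φ₂ − sin φ₁ cos φ₂ cos Δλ = -0.583822
θ = atan2(y, x) = -156.1953° → 203.8047° (mod 360°)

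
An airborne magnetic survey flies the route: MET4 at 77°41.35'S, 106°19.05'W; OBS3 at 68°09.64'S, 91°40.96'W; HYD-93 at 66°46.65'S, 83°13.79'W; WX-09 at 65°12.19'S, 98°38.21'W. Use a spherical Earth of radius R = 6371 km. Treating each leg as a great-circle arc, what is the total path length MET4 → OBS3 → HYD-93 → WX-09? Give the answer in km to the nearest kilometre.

2262 km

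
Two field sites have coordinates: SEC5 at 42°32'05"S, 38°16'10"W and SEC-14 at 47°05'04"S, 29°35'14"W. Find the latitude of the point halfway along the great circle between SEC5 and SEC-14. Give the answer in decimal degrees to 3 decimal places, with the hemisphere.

44.892°S

SEC5: φ = -42.53472°, λ = -38.26944°
SEC-14: φ = -47.08444°, λ = -29.58722°
Bx = cos φ₂ cos Δλ = 0.673117,  By = cos φ₂ sin Δλ = 0.102788
φₘ = atan2(sin φ₁ + sin φ₂, √((cos φ₁ + Bx)² + By²)) = -44.89176°
λₘ = λ₁ + atan2(By, cos φ₁ + Bx) = -34.09997°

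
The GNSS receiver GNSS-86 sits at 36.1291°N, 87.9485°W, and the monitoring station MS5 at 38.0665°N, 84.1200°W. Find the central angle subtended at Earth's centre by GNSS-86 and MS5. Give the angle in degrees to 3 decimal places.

3.616°

Δφ = 1.9374°,  Δλ = 3.8285°
a = sin²(Δφ/2) + cos φ₁ cos φ₂ sin²(Δλ/2) = 0.000995
c = 2·arcsin(√a) = 0.063109 rad = 3.6159°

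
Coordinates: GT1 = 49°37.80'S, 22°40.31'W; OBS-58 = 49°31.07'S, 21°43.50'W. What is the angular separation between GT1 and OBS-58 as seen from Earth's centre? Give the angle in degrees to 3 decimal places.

GT1: φ = -49.63000°, λ = -22.67183°
OBS-58: φ = -49.51783°, λ = -21.72500°
Δφ = 0.1122°,  Δλ = 0.9468°
a = sin²(Δφ/2) + cos φ₁ cos φ₂ sin²(Δλ/2) = 0.000030
c = 2·arcsin(√a) = 0.010893 rad = 0.6241°

0.624°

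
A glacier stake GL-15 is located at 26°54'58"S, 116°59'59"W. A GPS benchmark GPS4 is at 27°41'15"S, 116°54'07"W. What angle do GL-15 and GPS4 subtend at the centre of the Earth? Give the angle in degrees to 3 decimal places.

0.776°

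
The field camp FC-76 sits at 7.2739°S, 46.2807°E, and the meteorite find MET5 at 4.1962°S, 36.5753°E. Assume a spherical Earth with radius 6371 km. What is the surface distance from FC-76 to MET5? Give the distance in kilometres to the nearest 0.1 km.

Δφ = 3.0777°,  Δλ = -9.7054°
a = sin²(Δφ/2) + cos φ₁ cos φ₂ sin²(Δλ/2) = 0.007801
c = 2·arcsin(√a) = 0.176874 rad = 10.1342°
d = R·c = 6371 × 0.176874 = 1126.9 km

1126.9 km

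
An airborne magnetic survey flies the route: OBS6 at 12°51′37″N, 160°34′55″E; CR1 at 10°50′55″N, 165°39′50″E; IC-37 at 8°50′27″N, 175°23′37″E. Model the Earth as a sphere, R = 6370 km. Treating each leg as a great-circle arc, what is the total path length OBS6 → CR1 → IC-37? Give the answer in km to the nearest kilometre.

1685 km

OBS6: φ = +12.86028°, λ = +160.58194°
CR1: φ = +10.84861°, λ = +165.66389°
IC-37: φ = +8.84083°, λ = +175.39361°
OBS6→CR1: c = 0.093631 rad, d = 596.43 km
CR1→IC-37: c = 0.170930 rad, d = 1088.83 km
Total = 596.43 + 1088.83 = 1685.26 km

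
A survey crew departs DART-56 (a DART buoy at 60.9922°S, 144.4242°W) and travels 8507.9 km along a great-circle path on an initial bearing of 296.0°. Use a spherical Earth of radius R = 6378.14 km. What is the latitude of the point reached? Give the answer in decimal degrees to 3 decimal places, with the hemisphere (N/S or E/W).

0.081°N

δ = d/R = 8507.9/6378.14 = 1.333916 rad
φ₂ = arcsin(sin φ₁ cos δ + cos φ₁ sin δ cos θ)
   = arcsin(-0.87455·0.23467 + 0.48493·0.97207·0.43837) = 0.08075°
λ₂ = λ₁ + atan2(sin θ sin δ cos φ₁, cos δ − sin φ₁ sin φ₂) = 154.68480°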